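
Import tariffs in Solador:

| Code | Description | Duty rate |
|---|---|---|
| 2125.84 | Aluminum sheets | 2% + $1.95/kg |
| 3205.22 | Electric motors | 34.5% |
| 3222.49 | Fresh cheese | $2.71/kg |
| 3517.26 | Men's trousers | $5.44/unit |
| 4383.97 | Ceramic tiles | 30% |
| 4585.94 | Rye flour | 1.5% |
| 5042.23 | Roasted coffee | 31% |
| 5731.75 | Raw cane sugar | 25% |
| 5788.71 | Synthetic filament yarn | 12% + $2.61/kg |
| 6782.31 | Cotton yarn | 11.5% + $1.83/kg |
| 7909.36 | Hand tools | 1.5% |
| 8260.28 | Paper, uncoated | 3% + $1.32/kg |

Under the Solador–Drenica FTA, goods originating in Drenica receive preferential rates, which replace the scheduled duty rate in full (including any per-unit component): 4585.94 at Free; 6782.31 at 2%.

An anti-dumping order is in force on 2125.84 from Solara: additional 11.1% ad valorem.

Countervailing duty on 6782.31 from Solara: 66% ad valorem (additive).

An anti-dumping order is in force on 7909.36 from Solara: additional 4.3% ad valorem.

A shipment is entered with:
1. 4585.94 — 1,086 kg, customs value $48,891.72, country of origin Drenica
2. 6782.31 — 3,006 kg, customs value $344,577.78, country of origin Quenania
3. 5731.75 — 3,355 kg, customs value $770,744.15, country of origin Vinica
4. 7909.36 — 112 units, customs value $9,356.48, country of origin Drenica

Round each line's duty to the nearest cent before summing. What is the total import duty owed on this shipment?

Line 1 (4585.94, Drenica, 1,086 kg, $48,891.72):
Base rate for 4585.94 is 1.5%.
Origin Drenica qualifies under the Solador–Drenica agreement and 4585.94 is covered: preferential rate Free applies instead.
Duty = $48,891.72 × 0% = $0.00.
Line 2 (6782.31, Quenania, 3,006 kg, $344,577.78):
Base rate for 6782.31 is 11.5% + $1.83/kg.
6782.31 has an FTA preferential rate, but origin Quenania is not Drenica; base rate stands.
The additional-duty order on 6782.31 targets Solara, not Quenania; it does not apply.
Duty = $344,577.78 × 11.5% + 3,006 × $1.83 = $45,127.42.
Line 3 (5731.75, Vinica, 3,355 kg, $770,744.15):
Base rate for 5731.75 is 25%.
Duty = $770,744.15 × 25% = $192,686.04.
Line 4 (7909.36, Drenica, 112 units, $9,356.48):
Base rate for 7909.36 is 1.5%.
Origin Drenica is the FTA partner but 7909.36 is not on the preference list; base rate stands.
The additional-duty order on 7909.36 targets Solara, not Drenica; it does not apply.
Duty = $9,356.48 × 1.5% = $140.35.
Total = $0.00 + $45,127.42 + $192,686.04 + $140.35 = $237,953.81.

$237,953.81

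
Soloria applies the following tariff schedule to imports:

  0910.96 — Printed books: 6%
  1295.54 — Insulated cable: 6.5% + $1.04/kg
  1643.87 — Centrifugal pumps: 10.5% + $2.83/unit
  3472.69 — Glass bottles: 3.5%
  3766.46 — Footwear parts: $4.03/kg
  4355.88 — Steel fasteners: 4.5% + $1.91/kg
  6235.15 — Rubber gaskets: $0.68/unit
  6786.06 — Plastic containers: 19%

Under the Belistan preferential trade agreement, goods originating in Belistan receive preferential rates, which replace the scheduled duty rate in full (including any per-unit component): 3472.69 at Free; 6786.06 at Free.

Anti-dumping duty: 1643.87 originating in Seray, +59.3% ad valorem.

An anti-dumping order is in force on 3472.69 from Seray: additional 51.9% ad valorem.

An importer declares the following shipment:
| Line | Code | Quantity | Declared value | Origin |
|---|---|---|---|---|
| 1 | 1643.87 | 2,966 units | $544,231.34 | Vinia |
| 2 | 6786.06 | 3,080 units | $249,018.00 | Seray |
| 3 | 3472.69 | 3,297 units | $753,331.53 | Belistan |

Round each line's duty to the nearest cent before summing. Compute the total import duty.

$112,851.49

Line 1 (1643.87, Vinia, 2,966 units, $544,231.34):
Base rate for 1643.87 is 10.5% + $2.83/unit.
The additional-duty order on 1643.87 targets Seray, not Vinia; it does not apply.
Duty = $544,231.34 × 10.5% + 2,966 × $2.83 = $65,538.07.
Line 2 (6786.06, Seray, 3,080 units, $249,018.00):
Base rate for 6786.06 is 19%.
6786.06 has an FTA preferential rate, but origin Seray is not Belistan; base rate stands.
Duty = $249,018.00 × 19% = $47,313.42.
Line 3 (3472.69, Belistan, 3,297 units, $753,331.53):
Base rate for 3472.69 is 3.5%.
Origin Belistan qualifies under the Soloria–Belistan agreement and 3472.69 is covered: preferential rate Free applies instead.
The additional-duty order on 3472.69 targets Seray, not Belistan; it does not apply.
Duty = $753,331.53 × 0% = $0.00.
Total = $65,538.07 + $47,313.42 + $0.00 = $112,851.49.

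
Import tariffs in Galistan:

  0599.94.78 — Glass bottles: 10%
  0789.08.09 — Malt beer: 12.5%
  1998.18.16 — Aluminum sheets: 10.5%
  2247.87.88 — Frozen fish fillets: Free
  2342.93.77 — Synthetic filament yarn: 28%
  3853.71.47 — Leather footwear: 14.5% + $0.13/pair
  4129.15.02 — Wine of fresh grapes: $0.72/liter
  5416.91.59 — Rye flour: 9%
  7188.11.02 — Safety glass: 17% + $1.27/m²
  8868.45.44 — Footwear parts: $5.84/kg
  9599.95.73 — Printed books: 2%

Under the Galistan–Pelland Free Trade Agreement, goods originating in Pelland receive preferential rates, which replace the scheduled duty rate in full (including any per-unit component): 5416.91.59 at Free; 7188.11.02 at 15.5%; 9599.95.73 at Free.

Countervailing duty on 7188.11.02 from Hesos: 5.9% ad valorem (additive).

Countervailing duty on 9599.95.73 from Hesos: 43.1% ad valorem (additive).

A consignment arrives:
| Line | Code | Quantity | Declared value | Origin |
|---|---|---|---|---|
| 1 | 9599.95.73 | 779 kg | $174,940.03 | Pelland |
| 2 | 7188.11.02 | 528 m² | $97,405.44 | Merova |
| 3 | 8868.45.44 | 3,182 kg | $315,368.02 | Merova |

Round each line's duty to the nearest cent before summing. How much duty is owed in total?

$35,812.36

Line 1 (9599.95.73, Pelland, 779 kg, $174,940.03):
Base rate for 9599.95.73 is 2%.
Origin Pelland qualifies under the Galistan–Pelland agreement and 9599.95.73 is covered: preferential rate Free applies instead.
The additional-duty order on 9599.95.73 targets Hesos, not Pelland; it does not apply.
Duty = $174,940.03 × 0% = $0.00.
Line 2 (7188.11.02, Merova, 528 m², $97,405.44):
Base rate for 7188.11.02 is 17% + $1.27/m².
7188.11.02 has an FTA preferential rate, but origin Merova is not Pelland; base rate stands.
The additional-duty order on 7188.11.02 targets Hesos, not Merova; it does not apply.
Duty = $97,405.44 × 17% + 528 × $1.27 = $17,229.48.
Line 3 (8868.45.44, Merova, 3,182 kg, $315,368.02):
Base rate for 8868.45.44 is $5.84/kg.
Duty = 3,182 × $5.84 = $18,582.88.
Total = $0.00 + $17,229.48 + $18,582.88 = $35,812.36.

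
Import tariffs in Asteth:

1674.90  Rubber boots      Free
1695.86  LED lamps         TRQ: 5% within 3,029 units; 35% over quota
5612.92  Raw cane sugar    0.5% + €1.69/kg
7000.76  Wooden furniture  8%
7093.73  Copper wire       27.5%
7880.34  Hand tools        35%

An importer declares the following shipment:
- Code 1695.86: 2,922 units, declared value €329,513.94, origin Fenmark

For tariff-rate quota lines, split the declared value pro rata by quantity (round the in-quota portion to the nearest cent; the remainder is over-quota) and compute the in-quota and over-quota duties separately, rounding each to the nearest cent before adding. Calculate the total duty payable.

€16,475.70

Line 1 (1695.86, Fenmark, 2,922 units, €329,513.94):
Code 1695.86 is under a tariff-rate quota (threshold 3,029 units). Quantity 2,922 units is within the quota, so the in-quota rate 5% applies to the full value.
Duty = €329,513.94 × 5% = €16,475.70.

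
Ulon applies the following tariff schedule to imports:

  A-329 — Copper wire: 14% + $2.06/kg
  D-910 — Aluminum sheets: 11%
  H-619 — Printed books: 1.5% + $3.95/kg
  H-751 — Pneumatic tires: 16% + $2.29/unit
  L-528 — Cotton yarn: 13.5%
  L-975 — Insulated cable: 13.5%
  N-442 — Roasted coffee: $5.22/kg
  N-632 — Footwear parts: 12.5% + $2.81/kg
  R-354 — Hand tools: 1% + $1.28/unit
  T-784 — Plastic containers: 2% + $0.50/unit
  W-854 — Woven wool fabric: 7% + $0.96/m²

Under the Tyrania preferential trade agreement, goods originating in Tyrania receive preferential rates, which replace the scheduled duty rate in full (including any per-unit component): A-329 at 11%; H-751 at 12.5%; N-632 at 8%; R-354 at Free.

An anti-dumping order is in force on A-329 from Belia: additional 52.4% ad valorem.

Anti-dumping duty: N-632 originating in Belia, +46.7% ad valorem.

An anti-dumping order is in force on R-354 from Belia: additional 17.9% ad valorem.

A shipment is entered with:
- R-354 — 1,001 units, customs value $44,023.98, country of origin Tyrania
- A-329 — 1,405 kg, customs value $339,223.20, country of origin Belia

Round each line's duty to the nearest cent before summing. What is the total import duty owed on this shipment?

Line 1 (R-354, Tyrania, 1,001 units, $44,023.98):
Base rate for R-354 is 1% + $1.28/unit.
Origin Tyrania qualifies under the Ulon–Tyrania agreement and R-354 is covered: preferential rate Free applies instead.
The additional-duty order on R-354 targets Belia, not Tyrania; it does not apply.
Duty = $44,023.98 × 0% = $0.00.
Line 2 (A-329, Belia, 1,405 kg, $339,223.20):
Base rate for A-329 is 14% + $2.06/kg.
A-329 has an FTA preferential rate, but origin Belia is not Tyrania; base rate stands.
Additional duty on A-329 from Belia: +52.4%. Applied ad valorem rate: 14% + 52.4% = 66.4%.
Duty = $339,223.20 × 66.4% + 1,405 × $2.06 = $228,138.50.
Total = $0.00 + $228,138.50 = $228,138.50.

$228,138.50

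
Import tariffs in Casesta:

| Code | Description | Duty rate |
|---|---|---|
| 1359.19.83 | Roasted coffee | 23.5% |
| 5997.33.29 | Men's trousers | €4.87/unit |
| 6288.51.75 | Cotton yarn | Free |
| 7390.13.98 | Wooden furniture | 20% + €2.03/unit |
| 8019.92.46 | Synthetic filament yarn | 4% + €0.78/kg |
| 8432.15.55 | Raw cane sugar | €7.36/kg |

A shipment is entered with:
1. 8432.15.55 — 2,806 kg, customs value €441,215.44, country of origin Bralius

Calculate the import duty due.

€20,652.16

Line 1 (8432.15.55, Bralius, 2,806 kg, €441,215.44):
Base rate for 8432.15.55 is €7.36/kg.
Duty = 2,806 × €7.36 = €20,652.16.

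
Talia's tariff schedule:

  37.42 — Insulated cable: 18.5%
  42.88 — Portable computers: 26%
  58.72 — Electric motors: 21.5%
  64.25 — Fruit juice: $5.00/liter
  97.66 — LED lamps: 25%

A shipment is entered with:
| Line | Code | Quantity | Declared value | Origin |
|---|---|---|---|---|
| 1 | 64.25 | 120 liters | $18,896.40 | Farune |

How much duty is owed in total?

$600.00

Line 1 (64.25, Farune, 120 liters, $18,896.40):
Base rate for 64.25 is $5.00/liter.
Duty = 120 × $5.00 = $600.00.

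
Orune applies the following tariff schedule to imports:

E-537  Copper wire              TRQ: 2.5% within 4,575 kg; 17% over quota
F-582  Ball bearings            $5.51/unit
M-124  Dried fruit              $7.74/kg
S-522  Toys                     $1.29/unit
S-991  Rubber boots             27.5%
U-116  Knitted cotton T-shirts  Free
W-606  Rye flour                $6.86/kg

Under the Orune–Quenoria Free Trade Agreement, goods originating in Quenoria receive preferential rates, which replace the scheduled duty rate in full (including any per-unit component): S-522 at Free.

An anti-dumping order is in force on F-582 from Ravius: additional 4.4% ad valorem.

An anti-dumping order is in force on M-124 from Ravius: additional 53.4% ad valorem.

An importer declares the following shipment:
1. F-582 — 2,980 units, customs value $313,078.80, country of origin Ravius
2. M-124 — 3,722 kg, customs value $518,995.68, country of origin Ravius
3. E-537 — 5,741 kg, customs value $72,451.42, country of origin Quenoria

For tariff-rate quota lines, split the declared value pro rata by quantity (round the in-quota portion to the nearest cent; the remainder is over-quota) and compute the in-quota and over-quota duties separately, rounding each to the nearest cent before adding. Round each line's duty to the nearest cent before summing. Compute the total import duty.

$340,092.19

Line 1 (F-582, Ravius, 2,980 units, $313,078.80):
Base rate for F-582 is $5.51/unit.
Additional duty on F-582 from Ravius: +4.4% ad valorem. Applied ad valorem rate = 4.4%.
Duty = $313,078.80 × 4.4% + 2,980 × $5.51 = $30,195.27.
Line 2 (M-124, Ravius, 3,722 kg, $518,995.68):
Base rate for M-124 is $7.74/kg.
Additional duty on M-124 from Ravius: +53.4% ad valorem. Applied ad valorem rate = 53.4%.
Duty = $518,995.68 × 53.4% + 3,722 × $7.74 = $305,951.97.
Line 3 (E-537, Quenoria, 5,741 kg, $72,451.42):
Code E-537 is under a tariff-rate quota (threshold 4,575 kg). In-quota: 4,575 kg at 2.5%; over-quota: 1,166 kg at 17%.
Pro-rata value split: in-quota = $72,451.42 × 4,575/5,741 = $57,736.50; over-quota = $72,451.42 − $57,736.50 = $14,714.92.
In-quota duty = $57,736.50 × 2.5% = $1,443.41. Over-quota duty = $14,714.92 × 17% = $2,501.54.
Line duty = $1,443.41 + $2,501.54 = $3,944.95.
Total = $30,195.27 + $305,951.97 + $3,944.95 = $340,092.19.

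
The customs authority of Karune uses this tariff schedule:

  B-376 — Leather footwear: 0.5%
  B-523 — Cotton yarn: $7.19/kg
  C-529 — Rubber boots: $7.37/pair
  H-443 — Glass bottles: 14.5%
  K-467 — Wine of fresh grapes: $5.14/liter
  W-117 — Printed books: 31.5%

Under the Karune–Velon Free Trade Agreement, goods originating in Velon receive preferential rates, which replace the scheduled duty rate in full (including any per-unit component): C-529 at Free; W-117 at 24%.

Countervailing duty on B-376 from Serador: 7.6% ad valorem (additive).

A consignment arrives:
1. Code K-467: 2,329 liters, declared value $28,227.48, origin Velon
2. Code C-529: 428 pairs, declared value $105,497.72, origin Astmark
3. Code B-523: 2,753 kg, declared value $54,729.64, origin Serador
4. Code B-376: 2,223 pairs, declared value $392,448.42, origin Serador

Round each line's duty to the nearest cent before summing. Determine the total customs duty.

$66,707.81

Line 1 (K-467, Velon, 2,329 liters, $28,227.48):
Base rate for K-467 is $5.14/liter.
Origin Velon is the FTA partner but K-467 is not on the preference list; base rate stands.
Duty = 2,329 × $5.14 = $11,971.06.
Line 2 (C-529, Astmark, 428 pairs, $105,497.72):
Base rate for C-529 is $7.37/pair.
C-529 has an FTA preferential rate, but origin Astmark is not Velon; base rate stands.
Duty = 428 × $7.37 = $3,154.36.
Line 3 (B-523, Serador, 2,753 kg, $54,729.64):
Base rate for B-523 is $7.19/kg.
Duty = 2,753 × $7.19 = $19,794.07.
Line 4 (B-376, Serador, 2,223 pairs, $392,448.42):
Base rate for B-376 is 0.5%.
Additional duty on B-376 from Serador: +7.6%. Applied ad valorem rate: 0.5% + 7.6% = 8.1%.
Duty = $392,448.42 × 8.1% = $31,788.32.
Total = $11,971.06 + $3,154.36 + $19,794.07 + $31,788.32 = $66,707.81.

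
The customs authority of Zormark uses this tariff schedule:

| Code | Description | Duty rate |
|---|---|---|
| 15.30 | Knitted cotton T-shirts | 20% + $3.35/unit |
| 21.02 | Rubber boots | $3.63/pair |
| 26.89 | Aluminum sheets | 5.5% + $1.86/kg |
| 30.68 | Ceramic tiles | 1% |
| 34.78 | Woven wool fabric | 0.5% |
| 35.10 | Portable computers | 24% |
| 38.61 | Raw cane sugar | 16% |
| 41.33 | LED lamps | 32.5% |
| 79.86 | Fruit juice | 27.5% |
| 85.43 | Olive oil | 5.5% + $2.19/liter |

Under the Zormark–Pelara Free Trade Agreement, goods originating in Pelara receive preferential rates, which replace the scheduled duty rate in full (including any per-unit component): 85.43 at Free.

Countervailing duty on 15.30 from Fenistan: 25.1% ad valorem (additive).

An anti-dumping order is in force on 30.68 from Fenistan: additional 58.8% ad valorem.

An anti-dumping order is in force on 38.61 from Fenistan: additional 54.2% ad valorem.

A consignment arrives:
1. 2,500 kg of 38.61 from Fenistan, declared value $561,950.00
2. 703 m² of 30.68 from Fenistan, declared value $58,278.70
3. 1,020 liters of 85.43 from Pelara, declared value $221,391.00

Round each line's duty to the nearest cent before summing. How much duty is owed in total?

Line 1 (38.61, Fenistan, 2,500 kg, $561,950.00):
Base rate for 38.61 is 16%.
Additional duty on 38.61 from Fenistan: +54.2%. Applied ad valorem rate: 16% + 54.2% = 70.2%.
Duty = $561,950.00 × 70.2% = $394,488.90.
Line 2 (30.68, Fenistan, 703 m², $58,278.70):
Base rate for 30.68 is 1%.
Additional duty on 30.68 from Fenistan: +58.8%. Applied ad valorem rate: 1% + 58.8% = 59.8%.
Duty = $58,278.70 × 59.8% = $34,850.66.
Line 3 (85.43, Pelara, 1,020 liters, $221,391.00):
Base rate for 85.43 is 5.5% + $2.19/liter.
Origin Pelara qualifies under the Zormark–Pelara agreement and 85.43 is covered: preferential rate Free applies instead.
Duty = $221,391.00 × 0% = $0.00.
Total = $394,488.90 + $34,850.66 + $0.00 = $429,339.56.

$429,339.56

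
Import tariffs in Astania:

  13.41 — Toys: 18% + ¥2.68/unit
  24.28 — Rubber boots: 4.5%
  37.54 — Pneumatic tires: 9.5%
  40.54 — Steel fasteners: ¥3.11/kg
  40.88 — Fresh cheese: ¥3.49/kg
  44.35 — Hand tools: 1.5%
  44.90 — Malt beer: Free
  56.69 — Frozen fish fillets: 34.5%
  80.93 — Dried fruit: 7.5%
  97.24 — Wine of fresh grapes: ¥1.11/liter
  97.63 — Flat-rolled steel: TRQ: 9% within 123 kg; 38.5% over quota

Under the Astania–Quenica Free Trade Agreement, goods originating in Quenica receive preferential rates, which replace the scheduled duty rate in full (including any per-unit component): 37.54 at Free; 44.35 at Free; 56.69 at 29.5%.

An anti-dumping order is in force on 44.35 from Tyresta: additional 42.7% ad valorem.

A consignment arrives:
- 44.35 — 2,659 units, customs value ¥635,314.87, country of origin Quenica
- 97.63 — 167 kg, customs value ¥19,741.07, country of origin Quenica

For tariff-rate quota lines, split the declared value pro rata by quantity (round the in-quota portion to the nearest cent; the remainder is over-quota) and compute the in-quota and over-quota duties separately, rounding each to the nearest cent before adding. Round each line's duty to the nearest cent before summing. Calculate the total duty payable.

Line 1 (44.35, Quenica, 2,659 units, ¥635,314.87):
Base rate for 44.35 is 1.5%.
Origin Quenica qualifies under the Astania–Quenica agreement and 44.35 is covered: preferential rate Free applies instead.
The additional-duty order on 44.35 targets Tyresta, not Quenica; it does not apply.
Duty = ¥635,314.87 × 0% = ¥0.00.
Line 2 (97.63, Quenica, 167 kg, ¥19,741.07):
Code 97.63 is under a tariff-rate quota (threshold 123 kg). In-quota: 123 kg at 9%; over-quota: 44 kg at 38.5%.
Pro-rata value split: in-quota = ¥19,741.07 × 123/167 = ¥14,539.83; over-quota = ¥19,741.07 − ¥14,539.83 = ¥5,201.24.
In-quota duty = ¥14,539.83 × 9% = ¥1,308.58. Over-quota duty = ¥5,201.24 × 38.5% = ¥2,002.48.
Line duty = ¥1,308.58 + ¥2,002.48 = ¥3,311.06.
Total = ¥0.00 + ¥3,311.06 = ¥3,311.06.

¥3,311.06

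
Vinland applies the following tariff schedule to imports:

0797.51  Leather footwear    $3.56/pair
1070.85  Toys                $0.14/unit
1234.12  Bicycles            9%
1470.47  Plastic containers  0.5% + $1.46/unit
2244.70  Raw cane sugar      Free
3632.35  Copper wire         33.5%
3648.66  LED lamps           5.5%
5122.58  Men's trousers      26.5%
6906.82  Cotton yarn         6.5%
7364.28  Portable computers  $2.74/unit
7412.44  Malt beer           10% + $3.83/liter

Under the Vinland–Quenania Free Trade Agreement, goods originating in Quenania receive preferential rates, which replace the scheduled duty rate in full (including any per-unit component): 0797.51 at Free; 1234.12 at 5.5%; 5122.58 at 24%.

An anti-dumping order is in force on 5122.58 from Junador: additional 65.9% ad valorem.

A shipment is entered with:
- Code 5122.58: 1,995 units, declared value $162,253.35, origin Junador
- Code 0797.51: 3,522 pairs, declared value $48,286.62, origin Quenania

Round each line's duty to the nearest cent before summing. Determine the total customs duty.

Line 1 (5122.58, Junador, 1,995 units, $162,253.35):
Base rate for 5122.58 is 26.5%.
5122.58 has an FTA preferential rate, but origin Junador is not Quenania; base rate stands.
Additional duty on 5122.58 from Junador: +65.9%. Applied ad valorem rate: 26.5% + 65.9% = 92.4%.
Duty = $162,253.35 × 92.4% = $149,922.10.
Line 2 (0797.51, Quenania, 3,522 pairs, $48,286.62):
Base rate for 0797.51 is $3.56/pair.
Origin Quenania qualifies under the Vinland–Quenania agreement and 0797.51 is covered: preferential rate Free applies instead.
Duty = $48,286.62 × 0% = $0.00.
Total = $149,922.10 + $0.00 = $149,922.10.

$149,922.10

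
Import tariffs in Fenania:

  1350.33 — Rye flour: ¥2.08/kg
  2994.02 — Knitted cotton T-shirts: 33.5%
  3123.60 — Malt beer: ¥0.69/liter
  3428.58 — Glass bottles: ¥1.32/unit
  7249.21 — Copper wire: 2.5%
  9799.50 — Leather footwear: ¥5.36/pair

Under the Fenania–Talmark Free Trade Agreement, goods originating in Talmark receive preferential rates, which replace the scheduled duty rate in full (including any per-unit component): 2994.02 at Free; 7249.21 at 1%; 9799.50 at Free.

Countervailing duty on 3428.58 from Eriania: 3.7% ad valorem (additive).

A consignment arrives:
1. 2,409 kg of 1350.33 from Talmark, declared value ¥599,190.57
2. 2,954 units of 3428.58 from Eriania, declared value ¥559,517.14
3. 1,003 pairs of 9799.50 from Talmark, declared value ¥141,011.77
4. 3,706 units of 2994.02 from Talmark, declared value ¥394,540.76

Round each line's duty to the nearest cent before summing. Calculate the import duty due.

Line 1 (1350.33, Talmark, 2,409 kg, ¥599,190.57):
Base rate for 1350.33 is ¥2.08/kg.
Origin Talmark is the FTA partner but 1350.33 is not on the preference list; base rate stands.
Duty = 2,409 × ¥2.08 = ¥5,010.72.
Line 2 (3428.58, Eriania, 2,954 units, ¥559,517.14):
Base rate for 3428.58 is ¥1.32/unit.
Additional duty on 3428.58 from Eriania: +3.7% ad valorem. Applied ad valorem rate = 3.7%.
Duty = ¥559,517.14 × 3.7% + 2,954 × ¥1.32 = ¥24,601.41.
Line 3 (9799.50, Talmark, 1,003 pairs, ¥141,011.77):
Base rate for 9799.50 is ¥5.36/pair.
Origin Talmark qualifies under the Fenania–Talmark agreement and 9799.50 is covered: preferential rate Free applies instead.
Duty = ¥141,011.77 × 0% = ¥0.00.
Line 4 (2994.02, Talmark, 3,706 units, ¥394,540.76):
Base rate for 2994.02 is 33.5%.
Origin Talmark qualifies under the Fenania–Talmark agreement and 2994.02 is covered: preferential rate Free applies instead.
Duty = ¥394,540.76 × 0% = ¥0.00.
Total = ¥5,010.72 + ¥24,601.41 + ¥0.00 + ¥0.00 = ¥29,612.13.

¥29,612.13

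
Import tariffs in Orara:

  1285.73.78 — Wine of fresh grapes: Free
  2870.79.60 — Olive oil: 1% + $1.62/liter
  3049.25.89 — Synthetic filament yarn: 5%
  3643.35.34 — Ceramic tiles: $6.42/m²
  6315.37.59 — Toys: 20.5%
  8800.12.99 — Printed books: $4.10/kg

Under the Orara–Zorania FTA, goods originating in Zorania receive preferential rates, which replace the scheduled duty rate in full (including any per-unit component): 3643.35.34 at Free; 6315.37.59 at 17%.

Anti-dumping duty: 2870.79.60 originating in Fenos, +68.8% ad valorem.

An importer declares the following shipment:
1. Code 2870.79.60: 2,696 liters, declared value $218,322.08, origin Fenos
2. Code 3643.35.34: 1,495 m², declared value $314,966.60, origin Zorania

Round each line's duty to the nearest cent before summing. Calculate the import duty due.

Line 1 (2870.79.60, Fenos, 2,696 liters, $218,322.08):
Base rate for 2870.79.60 is 1% + $1.62/liter.
Additional duty on 2870.79.60 from Fenos: +68.8%. Applied ad valorem rate: 1% + 68.8% = 69.8%.
Duty = $218,322.08 × 69.8% + 2,696 × $1.62 = $156,756.33.
Line 2 (3643.35.34, Zorania, 1,495 m², $314,966.60):
Base rate for 3643.35.34 is $6.42/m².
Origin Zorania qualifies under the Orara–Zorania agreement and 3643.35.34 is covered: preferential rate Free applies instead.
Duty = $314,966.60 × 0% = $0.00.
Total = $156,756.33 + $0.00 = $156,756.33.

$156,756.33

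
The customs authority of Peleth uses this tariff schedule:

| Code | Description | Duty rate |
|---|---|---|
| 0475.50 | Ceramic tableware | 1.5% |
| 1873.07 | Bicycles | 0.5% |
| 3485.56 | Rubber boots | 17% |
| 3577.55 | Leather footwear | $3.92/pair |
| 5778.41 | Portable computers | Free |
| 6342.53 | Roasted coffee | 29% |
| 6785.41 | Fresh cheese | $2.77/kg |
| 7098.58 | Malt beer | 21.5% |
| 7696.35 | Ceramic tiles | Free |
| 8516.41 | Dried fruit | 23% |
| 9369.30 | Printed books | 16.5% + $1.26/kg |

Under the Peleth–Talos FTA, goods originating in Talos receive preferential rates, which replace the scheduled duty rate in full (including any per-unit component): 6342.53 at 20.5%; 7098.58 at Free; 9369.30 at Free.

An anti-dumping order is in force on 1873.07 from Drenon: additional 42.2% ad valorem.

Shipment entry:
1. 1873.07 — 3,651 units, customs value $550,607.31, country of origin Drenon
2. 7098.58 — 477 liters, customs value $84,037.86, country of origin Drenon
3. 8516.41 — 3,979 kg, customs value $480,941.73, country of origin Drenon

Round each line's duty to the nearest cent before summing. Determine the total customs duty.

Line 1 (1873.07, Drenon, 3,651 units, $550,607.31):
Base rate for 1873.07 is 0.5%.
Additional duty on 1873.07 from Drenon: +42.2%. Applied ad valorem rate: 0.5% + 42.2% = 42.7%.
Duty = $550,607.31 × 42.7% = $235,109.32.
Line 2 (7098.58, Drenon, 477 liters, $84,037.86):
Base rate for 7098.58 is 21.5%.
7098.58 has an FTA preferential rate, but origin Drenon is not Talos; base rate stands.
Duty = $84,037.86 × 21.5% = $18,068.14.
Line 3 (8516.41, Drenon, 3,979 kg, $480,941.73):
Base rate for 8516.41 is 23%.
Duty = $480,941.73 × 23% = $110,616.60.
Total = $235,109.32 + $18,068.14 + $110,616.60 = $363,794.06.

$363,794.06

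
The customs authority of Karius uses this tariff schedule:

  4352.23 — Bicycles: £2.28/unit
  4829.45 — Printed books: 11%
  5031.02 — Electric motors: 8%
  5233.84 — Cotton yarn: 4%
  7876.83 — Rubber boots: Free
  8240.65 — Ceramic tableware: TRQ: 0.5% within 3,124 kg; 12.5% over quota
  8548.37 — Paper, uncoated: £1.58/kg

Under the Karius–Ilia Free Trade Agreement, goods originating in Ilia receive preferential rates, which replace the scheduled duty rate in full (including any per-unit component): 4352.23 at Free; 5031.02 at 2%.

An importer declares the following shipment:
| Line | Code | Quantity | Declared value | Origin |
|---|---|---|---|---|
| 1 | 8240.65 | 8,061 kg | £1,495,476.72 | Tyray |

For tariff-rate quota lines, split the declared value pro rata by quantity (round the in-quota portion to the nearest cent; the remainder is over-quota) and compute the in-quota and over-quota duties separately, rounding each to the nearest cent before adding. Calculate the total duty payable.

Line 1 (8240.65, Tyray, 8,061 kg, £1,495,476.72):
Code 8240.65 is under a tariff-rate quota (threshold 3,124 kg). In-quota: 3,124 kg at 0.5%; over-quota: 4,937 kg at 12.5%.
Pro-rata value split: in-quota = £1,495,476.72 × 3,124/8,061 = £579,564.48; over-quota = £1,495,476.72 − £579,564.48 = £915,912.24.
In-quota duty = £579,564.48 × 0.5% = £2,897.82. Over-quota duty = £915,912.24 × 12.5% = £114,489.03.
Line duty = £2,897.82 + £114,489.03 = £117,386.85.

£117,386.85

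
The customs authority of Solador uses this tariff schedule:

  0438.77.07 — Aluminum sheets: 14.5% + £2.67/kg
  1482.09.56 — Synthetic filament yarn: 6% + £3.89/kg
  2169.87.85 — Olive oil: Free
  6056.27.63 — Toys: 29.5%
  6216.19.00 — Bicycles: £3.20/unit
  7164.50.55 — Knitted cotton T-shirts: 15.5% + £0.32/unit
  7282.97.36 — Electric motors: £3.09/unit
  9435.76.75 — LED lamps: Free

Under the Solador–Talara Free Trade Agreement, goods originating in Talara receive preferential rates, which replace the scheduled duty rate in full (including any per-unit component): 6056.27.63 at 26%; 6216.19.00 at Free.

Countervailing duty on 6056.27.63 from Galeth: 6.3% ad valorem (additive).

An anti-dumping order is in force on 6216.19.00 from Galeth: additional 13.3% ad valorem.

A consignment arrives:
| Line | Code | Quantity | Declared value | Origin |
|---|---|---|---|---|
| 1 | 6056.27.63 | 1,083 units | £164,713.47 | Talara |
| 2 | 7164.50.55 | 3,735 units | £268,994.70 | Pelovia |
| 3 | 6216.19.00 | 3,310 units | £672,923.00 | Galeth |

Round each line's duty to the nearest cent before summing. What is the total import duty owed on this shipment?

£185,805.64

Line 1 (6056.27.63, Talara, 1,083 units, £164,713.47):
Base rate for 6056.27.63 is 29.5%.
Origin Talara qualifies under the Solador–Talara agreement and 6056.27.63 is covered: preferential rate 26% applies instead.
The additional-duty order on 6056.27.63 targets Galeth, not Talara; it does not apply.
Duty = £164,713.47 × 26% = £42,825.50.
Line 2 (7164.50.55, Pelovia, 3,735 units, £268,994.70):
Base rate for 7164.50.55 is 15.5% + £0.32/unit.
Duty = £268,994.70 × 15.5% + 3,735 × £0.32 = £42,889.38.
Line 3 (6216.19.00, Galeth, 3,310 units, £672,923.00):
Base rate for 6216.19.00 is £3.20/unit.
6216.19.00 has an FTA preferential rate, but origin Galeth is not Talara; base rate stands.
Additional duty on 6216.19.00 from Galeth: +13.3% ad valorem. Applied ad valorem rate = 13.3%.
Duty = £672,923.00 × 13.3% + 3,310 × £3.20 = £100,090.76.
Total = £42,825.50 + £42,889.38 + £100,090.76 = £185,805.64.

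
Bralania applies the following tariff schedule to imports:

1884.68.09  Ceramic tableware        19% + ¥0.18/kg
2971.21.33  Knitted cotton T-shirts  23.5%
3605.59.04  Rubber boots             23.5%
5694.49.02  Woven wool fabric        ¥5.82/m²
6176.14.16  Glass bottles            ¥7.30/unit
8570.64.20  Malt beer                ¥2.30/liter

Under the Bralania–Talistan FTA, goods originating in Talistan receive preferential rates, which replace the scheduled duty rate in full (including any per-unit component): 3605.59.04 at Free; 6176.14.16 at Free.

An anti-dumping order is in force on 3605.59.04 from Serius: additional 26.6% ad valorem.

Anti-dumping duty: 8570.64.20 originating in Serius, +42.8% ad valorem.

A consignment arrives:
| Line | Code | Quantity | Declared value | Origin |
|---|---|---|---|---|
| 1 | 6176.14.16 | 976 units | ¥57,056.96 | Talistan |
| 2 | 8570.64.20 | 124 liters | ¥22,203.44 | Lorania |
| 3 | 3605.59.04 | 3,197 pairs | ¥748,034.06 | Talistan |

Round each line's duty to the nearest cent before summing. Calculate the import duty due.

¥285.20

Line 1 (6176.14.16, Talistan, 976 units, ¥57,056.96):
Base rate for 6176.14.16 is ¥7.30/unit.
Origin Talistan qualifies under the Bralania–Talistan agreement and 6176.14.16 is covered: preferential rate Free applies instead.
Duty = ¥57,056.96 × 0% = ¥0.00.
Line 2 (8570.64.20, Lorania, 124 liters, ¥22,203.44):
Base rate for 8570.64.20 is ¥2.30/liter.
The additional-duty order on 8570.64.20 targets Serius, not Lorania; it does not apply.
Duty = 124 × ¥2.30 = ¥285.20.
Line 3 (3605.59.04, Talistan, 3,197 pairs, ¥748,034.06):
Base rate for 3605.59.04 is 23.5%.
Origin Talistan qualifies under the Bralania–Talistan agreement and 3605.59.04 is covered: preferential rate Free applies instead.
The additional-duty order on 3605.59.04 targets Serius, not Talistan; it does not apply.
Duty = ¥748,034.06 × 0% = ¥0.00.
Total = ¥0.00 + ¥285.20 + ¥0.00 = ¥285.20.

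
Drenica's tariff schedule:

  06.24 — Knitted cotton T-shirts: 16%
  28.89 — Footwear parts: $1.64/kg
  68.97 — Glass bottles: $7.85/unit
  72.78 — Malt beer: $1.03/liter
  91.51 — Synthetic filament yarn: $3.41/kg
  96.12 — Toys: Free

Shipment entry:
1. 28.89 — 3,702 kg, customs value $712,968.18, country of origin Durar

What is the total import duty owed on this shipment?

Line 1 (28.89, Durar, 3,702 kg, $712,968.18):
Base rate for 28.89 is $1.64/kg.
Duty = 3,702 × $1.64 = $6,071.28.

$6,071.28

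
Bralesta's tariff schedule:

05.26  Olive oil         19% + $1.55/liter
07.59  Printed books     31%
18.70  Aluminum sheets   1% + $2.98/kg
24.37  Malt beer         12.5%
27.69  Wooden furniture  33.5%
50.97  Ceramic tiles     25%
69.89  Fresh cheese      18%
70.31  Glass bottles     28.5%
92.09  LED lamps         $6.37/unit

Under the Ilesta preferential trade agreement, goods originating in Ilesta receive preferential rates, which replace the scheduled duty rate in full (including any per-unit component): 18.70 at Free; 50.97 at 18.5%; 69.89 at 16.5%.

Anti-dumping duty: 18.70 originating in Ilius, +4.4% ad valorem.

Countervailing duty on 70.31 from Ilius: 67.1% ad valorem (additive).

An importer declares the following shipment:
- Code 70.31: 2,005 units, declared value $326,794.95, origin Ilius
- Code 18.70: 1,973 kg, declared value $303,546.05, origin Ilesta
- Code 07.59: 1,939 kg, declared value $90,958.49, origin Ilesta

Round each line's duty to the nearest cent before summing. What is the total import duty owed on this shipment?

$340,613.10

Line 1 (70.31, Ilius, 2,005 units, $326,794.95):
Base rate for 70.31 is 28.5%.
Additional duty on 70.31 from Ilius: +67.1%. Applied ad valorem rate: 28.5% + 67.1% = 95.6%.
Duty = $326,794.95 × 95.6% = $312,415.97.
Line 2 (18.70, Ilesta, 1,973 kg, $303,546.05):
Base rate for 18.70 is 1% + $2.98/kg.
Origin Ilesta qualifies under the Bralesta–Ilesta agreement and 18.70 is covered: preferential rate Free applies instead.
The additional-duty order on 18.70 targets Ilius, not Ilesta; it does not apply.
Duty = $303,546.05 × 0% = $0.00.
Line 3 (07.59, Ilesta, 1,939 kg, $90,958.49):
Base rate for 07.59 is 31%.
Origin Ilesta is the FTA partner but 07.59 is not on the preference list; base rate stands.
Duty = $90,958.49 × 31% = $28,197.13.
Total = $312,415.97 + $0.00 + $28,197.13 = $340,613.10.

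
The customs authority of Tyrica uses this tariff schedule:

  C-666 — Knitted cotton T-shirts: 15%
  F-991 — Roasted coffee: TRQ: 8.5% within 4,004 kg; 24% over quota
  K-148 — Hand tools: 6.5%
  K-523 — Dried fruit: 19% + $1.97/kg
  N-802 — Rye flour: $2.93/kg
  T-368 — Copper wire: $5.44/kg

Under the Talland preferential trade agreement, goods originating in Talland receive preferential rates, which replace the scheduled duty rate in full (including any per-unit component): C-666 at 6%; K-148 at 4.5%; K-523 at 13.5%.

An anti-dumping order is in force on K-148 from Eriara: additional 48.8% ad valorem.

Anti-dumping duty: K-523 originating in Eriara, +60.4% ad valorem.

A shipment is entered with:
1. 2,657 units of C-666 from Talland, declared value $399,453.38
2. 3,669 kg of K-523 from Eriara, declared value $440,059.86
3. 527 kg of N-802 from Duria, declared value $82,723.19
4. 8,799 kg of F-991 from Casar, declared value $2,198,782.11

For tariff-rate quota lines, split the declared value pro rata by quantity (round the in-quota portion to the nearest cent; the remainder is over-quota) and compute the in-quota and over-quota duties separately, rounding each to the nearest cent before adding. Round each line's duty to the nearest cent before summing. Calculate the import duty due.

$754,767.74

Line 1 (C-666, Talland, 2,657 units, $399,453.38):
Base rate for C-666 is 15%.
Origin Talland qualifies under the Tyrica–Talland agreement and C-666 is covered: preferential rate 6% applies instead.
Duty = $399,453.38 × 6% = $23,967.20.
Line 2 (K-523, Eriara, 3,669 kg, $440,059.86):
Base rate for K-523 is 19% + $1.97/kg.
K-523 has an FTA preferential rate, but origin Eriara is not Talland; base rate stands.
Additional duty on K-523 from Eriara: +60.4%. Applied ad valorem rate: 19% + 60.4% = 79.4%.
Duty = $440,059.86 × 79.4% + 3,669 × $1.97 = $356,635.46.
Line 3 (N-802, Duria, 527 kg, $82,723.19):
Base rate for N-802 is $2.93/kg.
Duty = 527 × $2.93 = $1,544.11.
Line 4 (F-991, Casar, 8,799 kg, $2,198,782.11):
Code F-991 is under a tariff-rate quota (threshold 4,004 kg). In-quota: 4,004 kg at 8.5%; over-quota: 4,795 kg at 24%.
Pro-rata value split: in-quota = $2,198,782.11 × 4,004/8,799 = $1,000,559.56; over-quota = $2,198,782.11 − $1,000,559.56 = $1,198,222.55.
In-quota duty = $1,000,559.56 × 8.5% = $85,047.56. Over-quota duty = $1,198,222.55 × 24% = $287,573.41.
Line duty = $85,047.56 + $287,573.41 = $372,620.97.
Total = $23,967.20 + $356,635.46 + $1,544.11 + $372,620.97 = $754,767.74.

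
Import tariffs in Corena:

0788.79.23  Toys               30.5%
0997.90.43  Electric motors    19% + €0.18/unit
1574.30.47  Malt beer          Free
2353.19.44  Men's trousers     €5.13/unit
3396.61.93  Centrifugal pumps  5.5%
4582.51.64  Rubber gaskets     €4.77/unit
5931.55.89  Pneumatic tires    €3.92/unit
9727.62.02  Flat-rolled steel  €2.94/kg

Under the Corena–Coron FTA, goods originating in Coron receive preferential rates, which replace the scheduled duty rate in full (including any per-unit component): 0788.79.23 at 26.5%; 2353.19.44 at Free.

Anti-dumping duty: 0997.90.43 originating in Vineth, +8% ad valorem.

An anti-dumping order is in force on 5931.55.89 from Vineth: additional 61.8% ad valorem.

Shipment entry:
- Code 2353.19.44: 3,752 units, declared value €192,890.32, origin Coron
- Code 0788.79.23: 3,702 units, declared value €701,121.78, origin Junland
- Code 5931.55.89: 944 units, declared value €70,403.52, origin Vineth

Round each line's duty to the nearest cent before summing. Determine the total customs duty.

€261,052.00

Line 1 (2353.19.44, Coron, 3,752 units, €192,890.32):
Base rate for 2353.19.44 is €5.13/unit.
Origin Coron qualifies under the Corena–Coron agreement and 2353.19.44 is covered: preferential rate Free applies instead.
Duty = €192,890.32 × 0% = €0.00.
Line 2 (0788.79.23, Junland, 3,702 units, €701,121.78):
Base rate for 0788.79.23 is 30.5%.
0788.79.23 has an FTA preferential rate, but origin Junland is not Coron; base rate stands.
Duty = €701,121.78 × 30.5% = €213,842.14.
Line 3 (5931.55.89, Vineth, 944 units, €70,403.52):
Base rate for 5931.55.89 is €3.92/unit.
Additional duty on 5931.55.89 from Vineth: +61.8% ad valorem. Applied ad valorem rate = 61.8%.
Duty = €70,403.52 × 61.8% + 944 × €3.92 = €47,209.86.
Total = €0.00 + €213,842.14 + €47,209.86 = €261,052.00.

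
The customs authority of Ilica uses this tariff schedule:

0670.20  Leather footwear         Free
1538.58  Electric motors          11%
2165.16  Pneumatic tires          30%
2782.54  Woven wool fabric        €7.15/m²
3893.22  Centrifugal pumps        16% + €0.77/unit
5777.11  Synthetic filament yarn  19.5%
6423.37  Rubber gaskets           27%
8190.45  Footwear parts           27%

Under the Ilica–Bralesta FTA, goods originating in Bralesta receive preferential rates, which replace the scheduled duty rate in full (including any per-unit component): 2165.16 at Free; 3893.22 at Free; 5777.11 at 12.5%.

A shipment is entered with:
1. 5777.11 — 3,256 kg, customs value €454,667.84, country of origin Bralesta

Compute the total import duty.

Line 1 (5777.11, Bralesta, 3,256 kg, €454,667.84):
Base rate for 5777.11 is 19.5%.
Origin Bralesta qualifies under the Ilica–Bralesta agreement and 5777.11 is covered: preferential rate 12.5% applies instead.
Duty = €454,667.84 × 12.5% = €56,833.48.

€56,833.48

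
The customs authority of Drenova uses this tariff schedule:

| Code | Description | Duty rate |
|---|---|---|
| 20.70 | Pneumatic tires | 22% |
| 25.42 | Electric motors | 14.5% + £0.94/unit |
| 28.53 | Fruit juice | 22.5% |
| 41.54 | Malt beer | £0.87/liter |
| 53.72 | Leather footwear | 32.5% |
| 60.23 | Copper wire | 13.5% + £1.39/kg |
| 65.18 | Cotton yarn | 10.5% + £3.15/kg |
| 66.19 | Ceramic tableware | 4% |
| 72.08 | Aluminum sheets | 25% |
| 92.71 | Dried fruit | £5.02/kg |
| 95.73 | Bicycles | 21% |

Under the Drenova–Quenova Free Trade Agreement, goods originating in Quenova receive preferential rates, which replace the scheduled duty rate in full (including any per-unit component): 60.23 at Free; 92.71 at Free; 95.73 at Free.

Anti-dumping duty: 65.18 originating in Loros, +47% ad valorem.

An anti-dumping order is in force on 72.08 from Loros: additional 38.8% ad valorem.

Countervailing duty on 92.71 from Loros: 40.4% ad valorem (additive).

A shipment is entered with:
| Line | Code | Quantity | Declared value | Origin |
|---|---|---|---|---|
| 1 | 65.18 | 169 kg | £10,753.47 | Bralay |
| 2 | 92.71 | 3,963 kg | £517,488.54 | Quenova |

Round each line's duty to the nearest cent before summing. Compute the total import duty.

Line 1 (65.18, Bralay, 169 kg, £10,753.47):
Base rate for 65.18 is 10.5% + £3.15/kg.
The additional-duty order on 65.18 targets Loros, not Bralay; it does not apply.
Duty = £10,753.47 × 10.5% + 169 × £3.15 = £1,661.46.
Line 2 (92.71, Quenova, 3,963 kg, £517,488.54):
Base rate for 92.71 is £5.02/kg.
Origin Quenova qualifies under the Drenova–Quenova agreement and 92.71 is covered: preferential rate Free applies instead.
The additional-duty order on 92.71 targets Loros, not Quenova; it does not apply.
Duty = £517,488.54 × 0% = £0.00.
Total = £1,661.46 + £0.00 = £1,661.46.

£1,661.46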